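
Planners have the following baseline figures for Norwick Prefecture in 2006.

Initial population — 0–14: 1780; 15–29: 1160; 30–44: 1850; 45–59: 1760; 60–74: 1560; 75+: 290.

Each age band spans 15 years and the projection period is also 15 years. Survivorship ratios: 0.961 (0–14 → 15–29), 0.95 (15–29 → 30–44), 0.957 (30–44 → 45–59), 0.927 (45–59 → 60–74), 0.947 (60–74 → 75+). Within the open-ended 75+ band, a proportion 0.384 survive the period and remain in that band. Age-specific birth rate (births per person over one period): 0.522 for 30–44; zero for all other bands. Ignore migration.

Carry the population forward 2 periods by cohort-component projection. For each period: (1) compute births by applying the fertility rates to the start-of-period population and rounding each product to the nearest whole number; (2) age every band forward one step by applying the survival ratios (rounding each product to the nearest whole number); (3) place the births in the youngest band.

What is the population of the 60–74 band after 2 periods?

1641

[period 1]
Births: 1850 × 0.522 = 966
15–29: 1780 × 0.961 = 1711
30–44: 1160 × 0.95 = 1102
45–59: 1850 × 0.957 = 1770
60–74: 1760 × 0.927 = 1632
75+: 1560 × 0.947 + 290 × 0.384 = 1477 + 111 = 1588
Giving 966 / 1711 / 1102 / 1770 / 1632 / 1588.
[period 2]
Births: 1102 × 0.522 = 575
15–29: 966 × 0.961 = 928
30–44: 1711 × 0.95 = 1625
45–59: 1102 × 0.957 = 1055
60–74: 1770 × 0.927 = 1641
75+: 1632 × 0.947 + 1588 × 0.384 = 1546 + 610 = 2156
Giving 575 / 928 / 1625 / 1055 / 1641 / 2156.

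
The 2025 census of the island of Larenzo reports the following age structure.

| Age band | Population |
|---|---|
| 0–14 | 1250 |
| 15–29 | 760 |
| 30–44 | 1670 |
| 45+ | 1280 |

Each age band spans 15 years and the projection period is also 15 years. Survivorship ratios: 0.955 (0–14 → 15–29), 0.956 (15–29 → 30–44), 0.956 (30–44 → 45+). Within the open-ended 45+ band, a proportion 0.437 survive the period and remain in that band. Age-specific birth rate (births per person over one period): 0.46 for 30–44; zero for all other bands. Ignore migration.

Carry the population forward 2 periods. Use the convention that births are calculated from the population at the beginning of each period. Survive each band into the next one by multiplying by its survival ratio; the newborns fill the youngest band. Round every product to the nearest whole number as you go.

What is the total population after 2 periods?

3845

Call the bands 1 to 4, youngest first.
After projecting period 1:
Births: 1670 × 0.46 = 768
Band 2: 1250 × 0.955 = 1194
Band 3: 760 × 0.956 = 727
Band 4: 1670 × 0.956 + 1280 × 0.437 = 1597 + 559 = 2156
End of period: [768, 1194, 727, 2156]
After projecting period 2:
Births: 727 × 0.46 = 334
Band 2: 768 × 0.955 = 733
Band 3: 1194 × 0.956 = 1141
Band 4: 727 × 0.956 + 2156 × 0.437 = 695 + 942 = 1637
End of period: [334, 733, 1141, 1637]
Total after period 2: 334 + 733 + 1141 + 1637 = 3845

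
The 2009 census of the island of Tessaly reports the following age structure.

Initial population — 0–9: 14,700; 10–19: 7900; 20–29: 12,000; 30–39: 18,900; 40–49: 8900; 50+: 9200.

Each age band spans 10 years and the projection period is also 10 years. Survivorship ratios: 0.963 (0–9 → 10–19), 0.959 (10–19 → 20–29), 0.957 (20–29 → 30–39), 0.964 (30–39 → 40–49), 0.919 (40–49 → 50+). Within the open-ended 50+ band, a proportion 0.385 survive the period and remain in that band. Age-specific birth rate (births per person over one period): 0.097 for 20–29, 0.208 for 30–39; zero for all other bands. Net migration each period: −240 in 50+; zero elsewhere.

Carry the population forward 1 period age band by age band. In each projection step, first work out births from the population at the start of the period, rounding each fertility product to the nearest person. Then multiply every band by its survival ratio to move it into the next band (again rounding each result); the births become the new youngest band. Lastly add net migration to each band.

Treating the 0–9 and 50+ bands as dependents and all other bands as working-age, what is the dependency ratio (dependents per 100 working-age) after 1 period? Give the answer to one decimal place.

Period 1:
Births: 12000 × 0.097 = 1164  |  18900 × 0.208 = 3931 → total 5095
10–19: 14700 × 0.963 = 14156
20–29: 7900 × 0.959 = 7576
30–39: 12000 × 0.957 = 11484
40–49: 18900 × 0.964 = 18220
50+: 8900 × 0.919 + 9200 × 0.385 = 8179 + 3542 = 11721
Net migration: 50+ − 240 → 11481
Population now: 0–9=5095, 10–19=14156, 20–29=7576, 30–39=11484, 40–49=18220, 50+=11481
Dependents (band 0–9 + band 50+) = 5095 + 11481 = 16576; working-age = 51436; ratio = 16576/51436 × 100 = 32.2

32.2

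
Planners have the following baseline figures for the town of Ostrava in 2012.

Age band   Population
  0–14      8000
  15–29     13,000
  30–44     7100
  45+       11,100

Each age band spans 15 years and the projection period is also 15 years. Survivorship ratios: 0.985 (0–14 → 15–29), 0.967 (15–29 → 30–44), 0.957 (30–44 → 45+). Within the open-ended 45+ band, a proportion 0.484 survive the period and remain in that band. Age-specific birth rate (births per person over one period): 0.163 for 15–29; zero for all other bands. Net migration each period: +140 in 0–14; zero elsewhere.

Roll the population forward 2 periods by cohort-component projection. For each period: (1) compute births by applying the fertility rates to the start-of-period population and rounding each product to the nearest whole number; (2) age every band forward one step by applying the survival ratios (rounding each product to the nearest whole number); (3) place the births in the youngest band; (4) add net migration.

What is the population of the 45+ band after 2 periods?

Let band 1 be 0–14 through band 4 = 45+.
Period 1.
Births: 13000 × 0.163 = 2119
Band 2: 8000 × 0.985 = 7880
Band 3: 13000 × 0.967 = 12571
Band 4: 7100 × 0.957 + 11100 × 0.484 = 6795 + 5372 = 12167
Net migration: Band 1 + 140 → 2259
Population now: 0–14=2259, 15–29=7880, 30–44=12571, 45+=12167
Period 2.
Births: 7880 × 0.163 = 1284
Band 2: 2259 × 0.985 = 2225
Band 3: 7880 × 0.967 = 7620
Band 4: 12571 × 0.957 + 12167 × 0.484 = 12030 + 5889 = 17919
Net migration: Band 1 + 140 → 1424
Population now: 0–14=1424, 15–29=2225, 30–44=7620, 45+=17919

17919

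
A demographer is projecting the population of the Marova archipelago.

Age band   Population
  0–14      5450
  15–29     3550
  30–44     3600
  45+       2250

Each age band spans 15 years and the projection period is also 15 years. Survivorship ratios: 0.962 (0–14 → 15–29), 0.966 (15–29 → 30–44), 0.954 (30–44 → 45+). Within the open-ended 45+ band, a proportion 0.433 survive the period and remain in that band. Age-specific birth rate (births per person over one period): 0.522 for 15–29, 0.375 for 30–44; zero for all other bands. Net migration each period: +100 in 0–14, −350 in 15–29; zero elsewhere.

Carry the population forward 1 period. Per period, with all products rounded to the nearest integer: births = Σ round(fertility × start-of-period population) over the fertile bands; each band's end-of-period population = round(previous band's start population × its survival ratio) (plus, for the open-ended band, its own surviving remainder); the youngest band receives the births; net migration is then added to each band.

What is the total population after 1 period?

16033

After projecting period 1:
Births: 3550 * 0.522 = 1853  |  3600 * 0.375 = 1350 ⇒ total 3203
15–29: 5450 * 0.962 = 5243
30–44: 3550 * 0.966 = 3429
45+: 3600 * 0.954 + 2250 * 0.433 = 3434 + 974 = 4408
Net migration: 0–14 + 100 → 3303; 15–29 − 350 → 4893
End of period: [3303, 4893, 3429, 4408]
Total after period 1: 3303 + 4893 + 3429 + 4408 = 16033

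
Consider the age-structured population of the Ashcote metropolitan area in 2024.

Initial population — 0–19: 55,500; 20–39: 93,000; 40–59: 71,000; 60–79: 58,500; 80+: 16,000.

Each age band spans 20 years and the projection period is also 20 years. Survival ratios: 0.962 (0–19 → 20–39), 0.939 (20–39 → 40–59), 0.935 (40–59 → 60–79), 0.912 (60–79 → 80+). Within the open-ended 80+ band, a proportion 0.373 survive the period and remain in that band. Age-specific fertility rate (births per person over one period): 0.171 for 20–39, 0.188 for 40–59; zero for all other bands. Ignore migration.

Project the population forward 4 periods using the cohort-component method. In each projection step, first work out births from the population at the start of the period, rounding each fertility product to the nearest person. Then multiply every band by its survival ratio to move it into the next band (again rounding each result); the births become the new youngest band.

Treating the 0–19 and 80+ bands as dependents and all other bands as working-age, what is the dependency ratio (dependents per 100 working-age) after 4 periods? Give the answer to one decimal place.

148.3

Period 1.
Births: 93000 × 0.171 = 15903  |  71000 × 0.188 = 13348 ⇒ total 29251
20–39: 55500 × 0.962 = 53391
40–59: 93000 × 0.939 = 87327
60–79: 71000 × 0.935 = 66385
80+: 58500 × 0.912 + 16000 × 0.373 = 53352 + 5968 = 59320
Giving 29251 / 53391 / 87327 / 66385 / 59320.
Period 2.
Births: 53391 × 0.171 = 9130  |  87327 × 0.188 = 16417 ⇒ total 25547
20–39: 29251 × 0.962 = 28139
40–59: 53391 × 0.939 = 50134
60–79: 87327 × 0.935 = 81651
80+: 66385 × 0.912 + 59320 × 0.373 = 60543 + 22126 = 82669
Giving 25547 / 28139 / 50134 / 81651 / 82669.
Period 3.
Births: 28139 × 0.171 = 4812  |  50134 × 0.188 = 9425 ⇒ total 14237
20–39: 25547 × 0.962 = 24576
40–59: 28139 × 0.939 = 26423
60–79: 50134 × 0.935 = 46875
80+: 81651 × 0.912 + 82669 × 0.373 = 74466 + 30836 = 105302
Giving 14237 / 24576 / 26423 / 46875 / 105302.
Period 4.
Births: 24576 × 0.171 = 4202  |  26423 × 0.188 = 4968 ⇒ total 9170
20–39: 14237 × 0.962 = 13696
40–59: 24576 × 0.939 = 23077
60–79: 26423 × 0.935 = 24706
80+: 46875 × 0.912 + 105302 × 0.373 = 42750 + 39278 = 82028
Giving 9170 / 13696 / 23077 / 24706 / 82028.
Dependents (band 0–19 + band 80+) = 9170 + 82028 = 91198; working-age = 61479; ratio = 91198/61479 × 100 = 148.3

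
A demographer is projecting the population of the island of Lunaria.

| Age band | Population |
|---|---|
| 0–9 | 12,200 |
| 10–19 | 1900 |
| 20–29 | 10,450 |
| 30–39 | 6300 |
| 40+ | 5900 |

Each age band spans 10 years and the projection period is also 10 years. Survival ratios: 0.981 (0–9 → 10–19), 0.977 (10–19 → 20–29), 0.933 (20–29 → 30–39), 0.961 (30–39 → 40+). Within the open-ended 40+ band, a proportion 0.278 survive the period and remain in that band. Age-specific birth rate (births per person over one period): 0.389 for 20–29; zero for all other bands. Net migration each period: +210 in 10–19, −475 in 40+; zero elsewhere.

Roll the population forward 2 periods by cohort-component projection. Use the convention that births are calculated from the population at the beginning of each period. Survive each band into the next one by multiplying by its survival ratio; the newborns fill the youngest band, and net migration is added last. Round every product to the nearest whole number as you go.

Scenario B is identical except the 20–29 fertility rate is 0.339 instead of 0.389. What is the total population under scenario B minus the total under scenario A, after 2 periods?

-605

Period 1:
Births: 10450 * 0.389 = 4065
10–19: 12200 * 0.981 = 11968
20–29: 1900 * 0.977 = 1856
30–39: 10450 * 0.933 = 9750
40+: 6300 * 0.961 + 5900 * 0.278 = 6054 + 1640 = 7694
Net migration: 10–19 + 210 → 12178; 40+ − 475 → 7219
End of period: [4065, 12178, 1856, 9750, 7219]
Period 2:
Births: 1856 * 0.389 = 722
10–19: 4065 * 0.981 = 3988
20–29: 12178 * 0.977 = 11898
30–39: 1856 * 0.933 = 1732
40+: 9750 * 0.961 + 7219 * 0.278 = 9370 + 2007 = 11377
Net migration: 10–19 + 210 → 4198; 40+ − 475 → 10902
End of period: [722, 4198, 11898, 1732, 10902]
Scenario A total after 2 periods: 29452
Scenario B projection —
Period 1:
Births: 10450 * 0.339 = 3543
10–19: 12200 * 0.981 = 11968
20–29: 1900 * 0.977 = 1856
30–39: 10450 * 0.933 = 9750
40+: 6300 * 0.961 + 5900 * 0.278 = 6054 + 1640 = 7694
Net migration: 10–19 + 210 → 12178; 40+ − 475 → 7219
End of period: [3543, 12178, 1856, 9750, 7219]
Period 2:
Births: 1856 * 0.339 = 629
10–19: 3543 * 0.981 = 3476
20–29: 12178 * 0.977 = 11898
30–39: 1856 * 0.933 = 1732
40+: 9750 * 0.961 + 7219 * 0.278 = 9370 + 2007 = 11377
Net migration: 10–19 + 210 → 3686; 40+ − 475 → 10902
End of period: [629, 3686, 11898, 1732, 10902]
Scenario B total after 2 periods: 28847
Difference B − A = 28847 − 29452 = -605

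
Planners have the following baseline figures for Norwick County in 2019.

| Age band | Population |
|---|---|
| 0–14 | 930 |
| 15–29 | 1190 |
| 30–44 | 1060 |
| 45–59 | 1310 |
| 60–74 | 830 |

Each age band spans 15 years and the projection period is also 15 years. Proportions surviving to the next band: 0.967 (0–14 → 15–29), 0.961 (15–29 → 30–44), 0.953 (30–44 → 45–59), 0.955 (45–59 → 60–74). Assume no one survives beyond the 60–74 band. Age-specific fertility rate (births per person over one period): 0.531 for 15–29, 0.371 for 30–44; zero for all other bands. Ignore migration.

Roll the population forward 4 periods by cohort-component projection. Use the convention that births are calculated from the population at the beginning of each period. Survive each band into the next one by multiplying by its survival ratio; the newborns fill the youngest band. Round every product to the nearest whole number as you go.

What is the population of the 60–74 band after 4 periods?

Period 1.
Births: 1190 × 0.531 = 632, 1060 × 0.371 = 393 → 1025
15–29: 930 × 0.967 = 899
30–44: 1190 × 0.961 = 1144
45–59: 1060 × 0.953 = 1010
60–74: 1310 × 0.955 = 1251
End of period: [1025, 899, 1144, 1010, 1251]
Period 2.
Births: 899 × 0.531 = 477, 1144 × 0.371 = 424 → 901
15–29: 1025 × 0.967 = 991
30–44: 899 × 0.961 = 864
45–59: 1144 × 0.953 = 1090
60–74: 1010 × 0.955 = 965
End of period: [901, 991, 864, 1090, 965]
Period 3.
Births: 991 × 0.531 = 526, 864 × 0.371 = 321 → 847
15–29: 901 × 0.967 = 871
30–44: 991 × 0.961 = 952
45–59: 864 × 0.953 = 823
60–74: 1090 × 0.955 = 1041
End of period: [847, 871, 952, 823, 1041]
Period 4.
Births: 871 × 0.531 = 463, 952 × 0.371 = 353 → 816
15–29: 847 × 0.967 = 819
30–44: 871 × 0.961 = 837
45–59: 952 × 0.953 = 907
60–74: 823 × 0.955 = 786
End of period: [816, 819, 837, 907, 786]

786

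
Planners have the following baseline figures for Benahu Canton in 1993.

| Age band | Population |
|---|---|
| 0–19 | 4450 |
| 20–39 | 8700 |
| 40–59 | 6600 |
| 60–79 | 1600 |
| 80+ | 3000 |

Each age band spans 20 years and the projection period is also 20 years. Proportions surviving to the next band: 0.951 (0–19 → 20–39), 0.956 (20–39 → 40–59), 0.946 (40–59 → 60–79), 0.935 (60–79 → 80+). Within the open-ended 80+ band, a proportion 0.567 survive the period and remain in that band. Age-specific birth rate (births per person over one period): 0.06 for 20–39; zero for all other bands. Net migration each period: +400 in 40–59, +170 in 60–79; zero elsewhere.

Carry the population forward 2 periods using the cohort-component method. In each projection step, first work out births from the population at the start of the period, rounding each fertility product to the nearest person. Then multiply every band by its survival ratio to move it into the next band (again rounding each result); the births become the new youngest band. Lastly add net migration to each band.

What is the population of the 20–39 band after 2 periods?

496

(Groups numbered youngest = 1 to oldest = 5.)
— Period 1 —
Births: 8700 × 0.06 = 522
Group 2: 4450 × 0.951 = 4232
Group 3: 8700 × 0.956 = 8317
Group 4: 6600 × 0.946 = 6244
Group 5: 1600 × 0.935 + 3000 × 0.567 = 1496 + 1701 = 3197
Net migration: Group 3 + 400 → 8717; Group 4 + 170 → 6414
End of period: [522, 4232, 8717, 6414, 3197]
— Period 2 —
Births: 4232 × 0.06 = 254
Group 2: 522 × 0.951 = 496
Group 3: 4232 × 0.956 = 4046
Group 4: 8717 × 0.946 = 8246
Group 5: 6414 × 0.935 + 3197 × 0.567 = 5997 + 1813 = 7810
Net migration: Group 3 + 400 → 4446; Group 4 + 170 → 8416
End of period: [254, 496, 4446, 8416, 7810]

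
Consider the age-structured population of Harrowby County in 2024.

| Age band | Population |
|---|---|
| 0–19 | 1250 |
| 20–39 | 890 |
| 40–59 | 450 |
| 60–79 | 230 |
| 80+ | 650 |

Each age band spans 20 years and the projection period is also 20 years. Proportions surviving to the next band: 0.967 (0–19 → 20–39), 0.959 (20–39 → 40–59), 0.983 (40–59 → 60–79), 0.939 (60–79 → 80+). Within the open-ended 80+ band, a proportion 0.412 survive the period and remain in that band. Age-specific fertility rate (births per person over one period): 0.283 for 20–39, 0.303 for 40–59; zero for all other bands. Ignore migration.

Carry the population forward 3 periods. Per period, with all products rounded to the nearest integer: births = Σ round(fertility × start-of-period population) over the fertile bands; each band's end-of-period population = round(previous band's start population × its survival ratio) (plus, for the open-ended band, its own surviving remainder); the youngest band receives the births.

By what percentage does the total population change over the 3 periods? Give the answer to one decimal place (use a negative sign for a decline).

3.1

Let group 1 be 0–19 through group 5 = 80+.
After projecting period 1:
Births: 890 × 0.283 = 252  |  450 × 0.303 = 136 → 388
Group 2: 1250 × 0.967 = 1209
Group 3: 890 × 0.959 = 854
Group 4: 450 × 0.983 = 442
Group 5: 230 × 0.939 + 650 × 0.412 = 216 + 268 = 484
Population now: 0–19=388, 20–39=1209, 40–59=854, 60–79=442, 80+=484
After projecting period 2:
Births: 1209 × 0.283 = 342  |  854 × 0.303 = 259 → 601
Group 2: 388 × 0.967 = 375
Group 3: 1209 × 0.959 = 1159
Group 4: 854 × 0.983 = 839
Group 5: 442 × 0.939 + 484 × 0.412 = 415 + 199 = 614
Population now: 0–19=601, 20–39=375, 40–59=1159, 60–79=839, 80+=614
After projecting period 3:
Births: 375 × 0.283 = 106  |  1159 × 0.303 = 351 → 457
Group 2: 601 × 0.967 = 581
Group 3: 375 × 0.959 = 360
Group 4: 1159 × 0.983 = 1139
Group 5: 839 × 0.939 + 614 × 0.412 = 788 + 253 = 1041
Population now: 0–19=457, 20–39=581, 40–59=360, 60–79=1139, 80+=1041
Total: 3470 → 3578; change = 108; percentage change = 3.1%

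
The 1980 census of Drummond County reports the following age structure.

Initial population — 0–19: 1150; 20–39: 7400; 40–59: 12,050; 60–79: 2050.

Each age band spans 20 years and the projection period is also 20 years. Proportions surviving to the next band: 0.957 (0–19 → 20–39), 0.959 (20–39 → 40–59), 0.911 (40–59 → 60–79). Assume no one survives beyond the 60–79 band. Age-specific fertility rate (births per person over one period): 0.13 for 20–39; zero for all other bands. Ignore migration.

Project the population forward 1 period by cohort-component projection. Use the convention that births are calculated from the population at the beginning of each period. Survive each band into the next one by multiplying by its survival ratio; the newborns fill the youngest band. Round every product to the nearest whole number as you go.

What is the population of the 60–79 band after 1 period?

10978

Period 1:
Births: 7400 * 0.13 = 962
20–39: 1150 * 0.957 = 1101
40–59: 7400 * 0.959 = 7097
60–79: 12050 * 0.911 = 10978
Population now: 0–19=962, 20–39=1101, 40–59=7097, 60–79=10978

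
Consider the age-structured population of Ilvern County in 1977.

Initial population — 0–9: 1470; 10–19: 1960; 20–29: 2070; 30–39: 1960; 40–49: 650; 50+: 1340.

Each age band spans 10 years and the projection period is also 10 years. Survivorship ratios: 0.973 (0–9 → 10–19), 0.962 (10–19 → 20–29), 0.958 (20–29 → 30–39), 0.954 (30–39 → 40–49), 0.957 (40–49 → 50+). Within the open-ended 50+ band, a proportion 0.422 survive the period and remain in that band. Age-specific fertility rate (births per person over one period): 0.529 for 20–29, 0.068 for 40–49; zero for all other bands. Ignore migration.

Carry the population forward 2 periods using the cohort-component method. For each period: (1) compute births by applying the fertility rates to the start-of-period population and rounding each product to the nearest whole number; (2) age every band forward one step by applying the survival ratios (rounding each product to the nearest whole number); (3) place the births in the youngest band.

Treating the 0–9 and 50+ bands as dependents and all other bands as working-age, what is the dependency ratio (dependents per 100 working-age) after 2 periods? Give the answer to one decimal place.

55.2

Period 1.
Births: 2070 × 0.529 = 1095, 650 × 0.068 = 44 → total 1139
10–19: 1470 × 0.973 = 1430
20–29: 1960 × 0.962 = 1886
30–39: 2070 × 0.958 = 1983
40–49: 1960 × 0.954 = 1870
50+: 650 × 0.957 + 1340 × 0.422 = 622 + 565 = 1187
Giving 1139 / 1430 / 1886 / 1983 / 1870 / 1187.
Period 2.
Births: 1886 × 0.529 = 998, 1870 × 0.068 = 127 → total 1125
10–19: 1139 × 0.973 = 1108
20–29: 1430 × 0.962 = 1376
30–39: 1886 × 0.958 = 1807
40–49: 1983 × 0.954 = 1892
50+: 1870 × 0.957 + 1187 × 0.422 = 1790 + 501 = 2291
Giving 1125 / 1108 / 1376 / 1807 / 1892 / 2291.
Dependents (band 0–9 + band 50+) = 1125 + 2291 = 3416; working-age = 6183; ratio = 3416/6183 × 100 = 55.2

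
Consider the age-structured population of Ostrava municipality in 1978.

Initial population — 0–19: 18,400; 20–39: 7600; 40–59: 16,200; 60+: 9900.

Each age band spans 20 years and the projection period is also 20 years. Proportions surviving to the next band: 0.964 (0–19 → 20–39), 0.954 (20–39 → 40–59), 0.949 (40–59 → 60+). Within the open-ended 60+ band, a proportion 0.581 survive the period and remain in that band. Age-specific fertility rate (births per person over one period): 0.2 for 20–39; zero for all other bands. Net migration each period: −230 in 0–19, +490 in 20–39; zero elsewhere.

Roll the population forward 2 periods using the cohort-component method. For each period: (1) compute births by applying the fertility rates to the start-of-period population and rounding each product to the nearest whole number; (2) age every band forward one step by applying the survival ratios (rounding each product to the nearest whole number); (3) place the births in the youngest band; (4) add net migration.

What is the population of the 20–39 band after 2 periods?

Call the bands 1 to 4, youngest first.
— Period 1 —
Births: 7600 × 0.2 = 1520
Band 2: 18400 × 0.964 = 17738
Band 3: 7600 × 0.954 = 7250
Band 4: 16200 × 0.949 + 9900 × 0.581 = 15374 + 5752 = 21126
Net migration: Band 1 − 230 → 1290; Band 2 + 490 → 18228
→ [1290, 18228, 7250, 21126]
— Period 2 —
Births: 18228 × 0.2 = 3646
Band 2: 1290 × 0.964 = 1244
Band 3: 18228 × 0.954 = 17390
Band 4: 7250 × 0.949 + 21126 × 0.581 = 6880 + 12274 = 19154
Net migration: Band 1 − 230 → 3416; Band 2 + 490 → 1734
→ [3416, 1734, 17390, 19154]

1734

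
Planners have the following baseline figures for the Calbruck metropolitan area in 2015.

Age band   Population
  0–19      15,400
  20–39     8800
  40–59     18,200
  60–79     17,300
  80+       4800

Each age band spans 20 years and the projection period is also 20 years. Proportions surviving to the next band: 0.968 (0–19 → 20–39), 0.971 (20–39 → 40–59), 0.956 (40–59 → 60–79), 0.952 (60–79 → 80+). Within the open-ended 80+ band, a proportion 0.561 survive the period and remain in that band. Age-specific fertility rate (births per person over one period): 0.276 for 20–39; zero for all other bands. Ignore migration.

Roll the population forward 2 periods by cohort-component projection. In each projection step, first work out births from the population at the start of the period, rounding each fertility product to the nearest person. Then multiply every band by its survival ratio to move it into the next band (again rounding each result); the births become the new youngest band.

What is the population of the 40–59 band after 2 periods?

(Bands numbered youngest = 1 to oldest = 5.)
Period 1:
Births: 8800 × 0.276 = 2429
Band 2: 15400 × 0.968 = 14907
Band 3: 8800 × 0.971 = 8545
Band 4: 18200 × 0.956 = 17399
Band 5: 17300 × 0.952 + 4800 × 0.561 = 16470 + 2693 = 19163
→ [2429, 14907, 8545, 17399, 19163]
Period 2:
Births: 14907 × 0.276 = 4114
Band 2: 2429 × 0.968 = 2351
Band 3: 14907 × 0.971 = 14475
Band 4: 8545 × 0.956 = 8169
Band 5: 17399 × 0.952 + 19163 × 0.561 = 16564 + 10750 = 27314
→ [4114, 2351, 14475, 8169, 27314]

14475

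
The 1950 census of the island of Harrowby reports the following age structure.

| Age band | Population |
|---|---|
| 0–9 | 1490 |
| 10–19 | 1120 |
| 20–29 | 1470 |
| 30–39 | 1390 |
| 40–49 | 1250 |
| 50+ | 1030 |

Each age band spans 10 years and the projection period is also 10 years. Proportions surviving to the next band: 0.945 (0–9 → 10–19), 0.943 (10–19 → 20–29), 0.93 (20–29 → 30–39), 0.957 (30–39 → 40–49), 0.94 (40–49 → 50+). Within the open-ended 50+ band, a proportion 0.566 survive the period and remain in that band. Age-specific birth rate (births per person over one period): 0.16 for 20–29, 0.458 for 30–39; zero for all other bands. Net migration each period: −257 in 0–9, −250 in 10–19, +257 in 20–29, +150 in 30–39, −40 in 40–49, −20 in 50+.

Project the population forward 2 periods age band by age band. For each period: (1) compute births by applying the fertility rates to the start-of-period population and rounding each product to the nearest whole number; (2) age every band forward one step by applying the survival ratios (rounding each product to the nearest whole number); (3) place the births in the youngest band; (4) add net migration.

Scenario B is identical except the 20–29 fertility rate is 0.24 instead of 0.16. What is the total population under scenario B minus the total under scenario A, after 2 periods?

Call the bands 1 to 6, youngest first.
[period 1]
Births: 1470 × 0.16 = 235, 1390 × 0.458 = 637 ⇒ total 872
Band 2: 1490 × 0.945 = 1408
Band 3: 1120 × 0.943 = 1056
Band 4: 1470 × 0.93 = 1367
Band 5: 1390 × 0.957 = 1330
Band 6: 1250 × 0.94 + 1030 × 0.566 = 1175 + 583 = 1758
Net migration: Band 1 − 257 → 615; Band 2 − 250 → 1158; Band 3 + 257 → 1313; Band 4 + 150 → 1517; Band 5 − 40 → 1290; Band 6 − 20 → 1738
Giving 615 / 1158 / 1313 / 1517 / 1290 / 1738.
[period 2]
Births: 1313 × 0.16 = 210, 1517 × 0.458 = 695 ⇒ total 905
Band 2: 615 × 0.945 = 581
Band 3: 1158 × 0.943 = 1092
Band 4: 1313 × 0.93 = 1221
Band 5: 1517 × 0.957 = 1452
Band 6: 1290 × 0.94 + 1738 × 0.566 = 1213 + 984 = 2197
Net migration: Band 1 − 257 → 648; Band 2 − 250 → 331; Band 3 + 257 → 1349; Band 4 + 150 → 1371; Band 5 − 40 → 1412; Band 6 − 20 → 2177
Giving 648 / 331 / 1349 / 1371 / 1412 / 2177.
Scenario A total after 2 periods: 7288
Scenario B projection —
[period 1]
Births: 1470 × 0.24 = 353, 1390 × 0.458 = 637 ⇒ total 990
Band 2: 1490 × 0.945 = 1408
Band 3: 1120 × 0.943 = 1056
Band 4: 1470 × 0.93 = 1367
Band 5: 1390 × 0.957 = 1330
Band 6: 1250 × 0.94 + 1030 × 0.566 = 1175 + 583 = 1758
Net migration: Band 1 − 257 → 733; Band 2 − 250 → 1158; Band 3 + 257 → 1313; Band 4 + 150 → 1517; Band 5 − 40 → 1290; Band 6 − 20 → 1738
Giving 733 / 1158 / 1313 / 1517 / 1290 / 1738.
[period 2]
Births: 1313 × 0.24 = 315, 1517 × 0.458 = 695 ⇒ total 1010
Band 2: 733 × 0.945 = 693
Band 3: 1158 × 0.943 = 1092
Band 4: 1313 × 0.93 = 1221
Band 5: 1517 × 0.957 = 1452
Band 6: 1290 × 0.94 + 1738 × 0.566 = 1213 + 984 = 2197
Net migration: Band 1 − 257 → 753; Band 2 − 250 → 443; Band 3 + 257 → 1349; Band 4 + 150 → 1371; Band 5 − 40 → 1412; Band 6 − 20 → 2177
Giving 753 / 443 / 1349 / 1371 / 1412 / 2177.
Scenario B total after 2 periods: 7505
Difference B − A = 7505 − 7288 = 217

217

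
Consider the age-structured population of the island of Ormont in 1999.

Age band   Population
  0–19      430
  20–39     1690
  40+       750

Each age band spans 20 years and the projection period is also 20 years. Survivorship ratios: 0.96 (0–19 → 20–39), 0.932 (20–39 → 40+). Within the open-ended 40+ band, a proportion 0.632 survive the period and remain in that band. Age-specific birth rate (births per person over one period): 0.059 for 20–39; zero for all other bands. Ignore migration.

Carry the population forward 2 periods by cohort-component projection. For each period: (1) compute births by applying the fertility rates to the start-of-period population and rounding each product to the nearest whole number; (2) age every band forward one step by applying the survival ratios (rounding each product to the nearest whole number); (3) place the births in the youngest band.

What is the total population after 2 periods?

1800

[period 1]
Births: 1690 * 0.059 = 100
20–39: 430 * 0.96 = 413
40+: 1690 * 0.932 + 750 * 0.632 = 1575 + 474 = 2049
Population now: 0–19=100, 20–39=413, 40+=2049
[period 2]
Births: 413 * 0.059 = 24
20–39: 100 * 0.96 = 96
40+: 413 * 0.932 + 2049 * 0.632 = 385 + 1295 = 1680
Population now: 0–19=24, 20–39=96, 40+=1680
Total after period 2: 24 + 96 + 1680 = 1800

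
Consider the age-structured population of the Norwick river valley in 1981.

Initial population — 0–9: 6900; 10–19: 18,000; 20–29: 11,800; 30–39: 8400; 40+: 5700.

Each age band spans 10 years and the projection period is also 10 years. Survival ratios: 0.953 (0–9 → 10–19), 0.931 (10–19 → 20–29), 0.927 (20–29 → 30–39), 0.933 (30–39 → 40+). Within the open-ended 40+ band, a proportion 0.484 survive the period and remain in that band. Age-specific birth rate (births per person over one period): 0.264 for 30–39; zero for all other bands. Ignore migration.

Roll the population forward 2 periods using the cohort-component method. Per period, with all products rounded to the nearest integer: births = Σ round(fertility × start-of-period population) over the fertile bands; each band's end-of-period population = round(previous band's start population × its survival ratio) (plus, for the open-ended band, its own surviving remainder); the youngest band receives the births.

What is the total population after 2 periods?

Let band 1 be 0–9 through band 5 = 40+.
— Period 1 —
Births: 8400 × 0.264 = 2218
Band 2: 6900 × 0.953 = 6576
Band 3: 18000 × 0.931 = 16758
Band 4: 11800 × 0.927 = 10939
Band 5: 8400 × 0.933 + 5700 × 0.484 = 7837 + 2759 = 10596
End of period: [2218, 6576, 16758, 10939, 10596]
— Period 2 —
Births: 10939 × 0.264 = 2888
Band 2: 2218 × 0.953 = 2114
Band 3: 6576 × 0.931 = 6122
Band 4: 16758 × 0.927 = 15535
Band 5: 10939 × 0.933 + 10596 × 0.484 = 10206 + 5128 = 15334
End of period: [2888, 2114, 6122, 15535, 15334]
Total after period 2: 2888 + 2114 + 6122 + 15535 + 15334 = 41993

41993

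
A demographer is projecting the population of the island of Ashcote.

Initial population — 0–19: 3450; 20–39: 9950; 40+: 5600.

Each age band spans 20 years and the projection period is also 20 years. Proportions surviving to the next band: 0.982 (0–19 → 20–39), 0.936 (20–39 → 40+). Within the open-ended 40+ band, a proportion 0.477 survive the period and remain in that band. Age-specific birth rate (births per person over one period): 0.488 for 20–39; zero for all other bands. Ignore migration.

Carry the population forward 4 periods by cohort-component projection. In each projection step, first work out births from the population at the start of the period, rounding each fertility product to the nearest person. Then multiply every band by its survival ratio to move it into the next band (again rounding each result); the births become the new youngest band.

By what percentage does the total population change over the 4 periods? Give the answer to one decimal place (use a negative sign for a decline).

-54.0

Period 1:
Births: 9950 × 0.488 = 4856
20–39: 3450 × 0.982 = 3388
40+: 9950 × 0.936 + 5600 × 0.477 = 9313 + 2671 = 11984
End of period: [4856, 3388, 11984]
Period 2:
Births: 3388 × 0.488 = 1653
20–39: 4856 × 0.982 = 4769
40+: 3388 × 0.936 + 11984 × 0.477 = 3171 + 5716 = 8887
End of period: [1653, 4769, 8887]
Period 3:
Births: 4769 × 0.488 = 2327
20–39: 1653 × 0.982 = 1623
40+: 4769 × 0.936 + 8887 × 0.477 = 4464 + 4239 = 8703
End of period: [2327, 1623, 8703]
Period 4:
Births: 1623 × 0.488 = 792
20–39: 2327 × 0.982 = 2285
40+: 1623 × 0.936 + 8703 × 0.477 = 1519 + 4151 = 5670
End of period: [792, 2285, 5670]
Total: 19000 → 8747; change = -10253; percentage change = -54.0%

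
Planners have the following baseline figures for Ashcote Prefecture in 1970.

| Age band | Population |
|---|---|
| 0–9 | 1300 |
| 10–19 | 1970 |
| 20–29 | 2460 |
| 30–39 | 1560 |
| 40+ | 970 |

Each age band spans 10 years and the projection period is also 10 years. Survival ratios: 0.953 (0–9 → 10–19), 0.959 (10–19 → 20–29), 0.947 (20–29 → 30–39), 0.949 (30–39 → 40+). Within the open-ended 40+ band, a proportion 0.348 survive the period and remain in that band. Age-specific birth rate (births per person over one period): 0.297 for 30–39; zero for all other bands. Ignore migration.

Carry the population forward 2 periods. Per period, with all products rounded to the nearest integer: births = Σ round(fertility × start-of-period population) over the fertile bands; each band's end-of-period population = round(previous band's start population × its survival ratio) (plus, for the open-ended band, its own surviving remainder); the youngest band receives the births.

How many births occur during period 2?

— Period 1 —
Births: 1560 × 0.297 = 463
10–19: 1300 × 0.953 = 1239
20–29: 1970 × 0.959 = 1889
30–39: 2460 × 0.947 = 2330
40+: 1560 × 0.949 + 970 × 0.348 = 1480 + 338 = 1818
End of period: [463, 1239, 1889, 2330, 1818]
— Period 2 —
Births: 2330 × 0.297 = 692
10–19: 463 × 0.953 = 441
20–29: 1239 × 0.959 = 1188
30–39: 1889 × 0.947 = 1789
40+: 2330 × 0.949 + 1818 × 0.348 = 2211 + 633 = 2844
End of period: [692, 441, 1188, 1789, 2844]

692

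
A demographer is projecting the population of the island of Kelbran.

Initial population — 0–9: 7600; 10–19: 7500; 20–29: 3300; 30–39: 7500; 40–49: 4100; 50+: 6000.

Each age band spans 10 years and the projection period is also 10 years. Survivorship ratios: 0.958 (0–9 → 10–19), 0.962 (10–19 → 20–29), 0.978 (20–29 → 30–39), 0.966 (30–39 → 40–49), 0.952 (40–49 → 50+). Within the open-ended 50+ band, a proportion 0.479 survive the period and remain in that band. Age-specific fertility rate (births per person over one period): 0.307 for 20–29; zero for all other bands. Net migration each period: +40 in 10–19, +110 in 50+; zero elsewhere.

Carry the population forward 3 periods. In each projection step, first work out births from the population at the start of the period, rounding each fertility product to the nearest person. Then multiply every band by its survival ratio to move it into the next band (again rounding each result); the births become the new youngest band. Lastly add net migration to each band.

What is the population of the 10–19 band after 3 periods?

2162

Period 1.
Births: 3300 × 0.307 = 1013
10–19: 7600 × 0.958 = 7281
20–29: 7500 × 0.962 = 7215
30–39: 3300 × 0.978 = 3227
40–49: 7500 × 0.966 = 7245
50+: 4100 × 0.952 + 6000 × 0.479 = 3903 + 2874 = 6777
Net migration: 10–19 + 40 → 7321; 50+ + 110 → 6887
End of period: [1013, 7321, 7215, 3227, 7245, 6887]
Period 2.
Births: 7215 × 0.307 = 2215
10–19: 1013 × 0.958 = 970
20–29: 7321 × 0.962 = 7043
30–39: 7215 × 0.978 = 7056
40–49: 3227 × 0.966 = 3117
50+: 7245 × 0.952 + 6887 × 0.479 = 6897 + 3299 = 10196
Net migration: 10–19 + 40 → 1010; 50+ + 110 → 10306
End of period: [2215, 1010, 7043, 7056, 3117, 10306]
Period 3.
Births: 7043 × 0.307 = 2162
10–19: 2215 × 0.958 = 2122
20–29: 1010 × 0.962 = 972
30–39: 7043 × 0.978 = 6888
40–49: 7056 × 0.966 = 6816
50+: 3117 × 0.952 + 10306 × 0.479 = 2967 + 4937 = 7904
Net migration: 10–19 + 40 → 2162; 50+ + 110 → 8014
End of period: [2162, 2162, 972, 6888, 6816, 8014]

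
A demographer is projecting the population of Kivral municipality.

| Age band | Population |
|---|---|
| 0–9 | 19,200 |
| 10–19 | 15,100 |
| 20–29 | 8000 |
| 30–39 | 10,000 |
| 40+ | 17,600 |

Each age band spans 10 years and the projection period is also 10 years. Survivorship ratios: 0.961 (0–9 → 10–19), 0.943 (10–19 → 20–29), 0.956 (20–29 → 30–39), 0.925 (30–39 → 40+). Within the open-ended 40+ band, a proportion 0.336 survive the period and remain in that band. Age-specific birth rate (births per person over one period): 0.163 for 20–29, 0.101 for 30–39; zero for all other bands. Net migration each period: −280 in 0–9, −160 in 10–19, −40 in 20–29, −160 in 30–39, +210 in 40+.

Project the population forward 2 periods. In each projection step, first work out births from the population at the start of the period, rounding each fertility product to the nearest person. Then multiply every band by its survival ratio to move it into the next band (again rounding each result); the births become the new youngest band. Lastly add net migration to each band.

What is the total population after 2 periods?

[period 1]
Births: 8000 * 0.163 = 1304  |  10000 * 0.101 = 1010 ⇒ total 2314
10–19: 19200 * 0.961 = 18451
20–29: 15100 * 0.943 = 14239
30–39: 8000 * 0.956 = 7648
40+: 10000 * 0.925 + 17600 * 0.336 = 9250 + 5914 = 15164
Net migration: 0–9 − 280 → 2034; 10–19 − 160 → 18291; 20–29 − 40 → 14199; 30–39 − 160 → 7488; 40+ + 210 → 15374
Giving 2034 / 18291 / 14199 / 7488 / 15374.
[period 2]
Births: 14199 * 0.163 = 2314  |  7488 * 0.101 = 756 ⇒ total 3070
10–19: 2034 * 0.961 = 1955
20–29: 18291 * 0.943 = 17248
30–39: 14199 * 0.956 = 13574
40+: 7488 * 0.925 + 15374 * 0.336 = 6926 + 5166 = 12092
Net migration: 0–9 − 280 → 2790; 10–19 − 160 → 1795; 20–29 − 40 → 17208; 30–39 − 160 → 13414; 40+ + 210 → 12302
Giving 2790 / 1795 / 17208 / 13414 / 12302.
Total after period 2: 2790 + 1795 + 17208 + 13414 + 12302 = 47509

47509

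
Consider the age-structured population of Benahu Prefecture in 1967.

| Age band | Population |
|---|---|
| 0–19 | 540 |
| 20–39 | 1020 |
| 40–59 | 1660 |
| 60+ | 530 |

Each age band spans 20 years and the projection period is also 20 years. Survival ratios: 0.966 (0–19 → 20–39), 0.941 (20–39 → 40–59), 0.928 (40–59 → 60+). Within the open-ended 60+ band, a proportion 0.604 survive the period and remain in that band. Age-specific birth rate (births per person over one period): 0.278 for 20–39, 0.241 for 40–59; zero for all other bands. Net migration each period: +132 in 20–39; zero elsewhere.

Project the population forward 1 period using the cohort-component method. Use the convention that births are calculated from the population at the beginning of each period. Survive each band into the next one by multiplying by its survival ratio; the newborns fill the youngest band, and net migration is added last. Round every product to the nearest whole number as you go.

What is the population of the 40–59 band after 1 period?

960

Call the bands 1 to 4, youngest first.
After projecting period 1:
Births: 1020 × 0.278 = 284 ; 1660 × 0.241 = 400 — total 684
Band 2: 540 × 0.966 = 522
Band 3: 1020 × 0.941 = 960
Band 4: 1660 × 0.928 + 530 × 0.604 = 1540 + 320 = 1860
Net migration: Band 2 + 132 → 654
Giving 684 / 654 / 960 / 1860.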